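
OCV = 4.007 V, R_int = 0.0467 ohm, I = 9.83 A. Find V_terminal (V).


V = OCV - I*R = 4.007 - 9.83 * 0.0467 = 3.548 V

3.548 V


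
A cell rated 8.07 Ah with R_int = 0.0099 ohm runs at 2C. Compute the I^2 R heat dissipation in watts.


Step 1: I = C_rate * capacity = 2 * 8.07 = 16.14 A
Step 2: Q = I^2 * R = 16.14^2 * 0.0099 = 260.5 * 0.0099 = 2.579 W

2.579 W


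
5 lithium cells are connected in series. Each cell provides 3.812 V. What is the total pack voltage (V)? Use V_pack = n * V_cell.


With 5 cells in series at 3.812 V each, V_pack = 19.06 V

19.06 V


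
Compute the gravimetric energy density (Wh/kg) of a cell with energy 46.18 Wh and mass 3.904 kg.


Specific energy = 46.18 Wh / 3.904 kg = 11.83 Wh/kg

11.83 Wh/kg


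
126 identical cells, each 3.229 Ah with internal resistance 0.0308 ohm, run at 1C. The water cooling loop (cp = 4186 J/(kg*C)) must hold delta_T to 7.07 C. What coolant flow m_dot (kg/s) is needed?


Step 1: I = 1 * 3.229 = 3.229 A
Step 2: Q_cell = I^2 * R = 3.229^2 * 0.0308 = 0.32113 W
Step 3: Q_total = 126 * 0.32113 = 40.462 W
Step 4: m_dot = Q_total / (cp * dT) = 40.462 / (4186 * 7.07) = 0.001367 kg/s

0.001367 kg/s


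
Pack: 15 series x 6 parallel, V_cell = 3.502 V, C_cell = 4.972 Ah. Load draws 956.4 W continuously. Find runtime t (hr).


Step 1: E_pack = Ns * V_cell * Np * C_cell = 15 * 3.502 * 6 * 4.972 = 1567.1 Wh
Step 2: t = E_pack / P = 1567.1 / 956.4 = 1.639 hr

1.639 hr


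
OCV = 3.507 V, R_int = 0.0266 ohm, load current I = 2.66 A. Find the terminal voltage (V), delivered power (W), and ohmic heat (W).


Step 1: V_terminal = OCV - I*R = 3.507 - 2.66 * 0.0266 = 3.4362 V
Step 2: P_out = V_terminal * I = 3.4362 * 2.66 = 9.140 W
Step 3: Q = I^2 * R = 2.66^2 * 0.0266 = 0.1882 W

V=3.4362 V, P=9.140 W, Q=0.1882 W


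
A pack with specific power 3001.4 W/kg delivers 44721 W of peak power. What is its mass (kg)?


m = P / SP = 44721 / 3001.4 = 14.90 kg

14.90 kg


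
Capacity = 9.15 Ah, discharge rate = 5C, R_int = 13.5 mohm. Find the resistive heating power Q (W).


Convert: R = 13.5 mohm = 0.0135 ohm
Step 1: I = C_rate * capacity = 5 * 9.15 = 45.75 A
Step 2: Q = I^2 * R = 45.75^2 * 0.0135 = 2093.1 * 0.0135 = 28.26 W

28.26 W


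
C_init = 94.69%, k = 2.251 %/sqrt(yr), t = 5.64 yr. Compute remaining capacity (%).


sqrt(t) = sqrt(5.64) = 2.3749
C_final = 94.69 - 2.251 * 2.3749 = 89.34%

89.34%


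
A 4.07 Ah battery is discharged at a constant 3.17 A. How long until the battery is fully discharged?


Runtime = 4.07 Ah / 3.17 A = 1.284 hr

1.284 hr


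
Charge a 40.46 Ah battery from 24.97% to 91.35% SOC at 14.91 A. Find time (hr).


delta_Ah = 40.46 * (91.35 - 24.97) / 100 = 26.857 Ah
t = delta_Ah / I = 26.857 / 14.91 = 1.801 hr

1.801 hr


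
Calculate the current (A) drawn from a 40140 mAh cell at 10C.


Convert: capacity = 40140 mAh = 40.14 Ah
At 10C: I = 10 * 40.14 Ah = 401.4 A

401.4 A


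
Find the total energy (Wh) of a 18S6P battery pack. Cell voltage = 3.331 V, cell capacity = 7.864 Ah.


E = Ns * Vcell * Np * Ccell = 18 * 3.331 * 6 * 7.864 = 2829 Wh

2829 Wh


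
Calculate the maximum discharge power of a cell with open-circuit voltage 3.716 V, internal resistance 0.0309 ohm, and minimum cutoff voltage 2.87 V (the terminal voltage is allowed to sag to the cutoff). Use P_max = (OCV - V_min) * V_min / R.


P_max = (OCV - V_min) * V_min / R = (3.716 - 2.87) * 2.87 / 0.0309 = 0.846 * 2.87 / 0.0309 = 78.58 W

78.58 W


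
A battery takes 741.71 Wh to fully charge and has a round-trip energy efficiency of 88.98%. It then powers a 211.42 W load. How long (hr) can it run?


Step 1: E_discharge = eta/100 * E_charge = 88.98/100 * 741.71 = 659.97 Wh
Step 2: t = E_discharge / P = 659.97 / 211.42 = 3.122 hr

3.122 hr


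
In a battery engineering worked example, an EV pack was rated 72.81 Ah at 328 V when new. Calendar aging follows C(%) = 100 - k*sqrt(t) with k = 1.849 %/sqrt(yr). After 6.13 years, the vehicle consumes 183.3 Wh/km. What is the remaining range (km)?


Step 1: capacity retention = 100 - 1.849 * sqrt(6.13) = 100 - 1.849 * 2.4759 = 95.422%
Step 2: C_now = 72.81 * 95.422/100 = 69.477 Ah
Step 3: E_pack = V * C_now = 328 * 69.477 = 22788 Wh
Step 4: range = E_pack / consumption = 22788 / 183.3 = 124.3 km

124.3 km


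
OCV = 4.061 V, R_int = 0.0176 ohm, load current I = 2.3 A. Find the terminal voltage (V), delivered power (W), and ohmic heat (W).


Step 1: V_terminal = OCV - I*R = 4.061 - 2.3 * 0.0176 = 4.0205 V
Step 2: P_out = V_terminal * I = 4.0205 * 2.3 = 9.247 W
Step 3: Q = I^2 * R = 2.3^2 * 0.0176 = 0.09310 W

V=4.0205 V, P=9.247 W, Q=0.09310 W


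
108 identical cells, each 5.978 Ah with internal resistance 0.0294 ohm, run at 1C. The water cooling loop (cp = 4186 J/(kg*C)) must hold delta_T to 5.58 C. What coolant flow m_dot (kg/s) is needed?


Step 1: I = 1 * 5.978 = 5.978 A
Step 2: Q_cell = I^2 * R = 5.978^2 * 0.0294 = 1.0507 W
Step 3: Q_total = 108 * 1.0507 = 113.48 W
Step 4: m_dot = Q_total / (cp * dT) = 113.48 / (4186 * 5.58) = 0.004858 kg/s

0.004858 kg/s


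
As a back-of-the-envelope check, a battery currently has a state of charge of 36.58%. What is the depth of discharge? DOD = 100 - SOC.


Complement of SOC: DOD = 100% - 36.58% = 63.42%

63.42%


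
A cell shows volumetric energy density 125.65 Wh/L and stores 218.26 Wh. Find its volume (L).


V = E / ED = 218.26 / 125.65 = 1.737 L

1.737 L


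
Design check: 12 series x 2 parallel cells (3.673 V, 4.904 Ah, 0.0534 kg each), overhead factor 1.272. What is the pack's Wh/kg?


Step 1: V_pack = 12 * 3.673 = 44.076 V
Step 2: C_pack = 2 * 4.904 = 9.808 Ah
Step 3: E_pack = V_pack * C_pack = 44.076 * 9.808 = 432.3 Wh
Step 4: m_pack = 12 * 2 * 0.0534 * 1.272 = 1.6302 kg
Step 5: ED = E_pack / m_pack = 432.3 / 1.6302 = 265.2 Wh/kg

265.2 Wh/kg


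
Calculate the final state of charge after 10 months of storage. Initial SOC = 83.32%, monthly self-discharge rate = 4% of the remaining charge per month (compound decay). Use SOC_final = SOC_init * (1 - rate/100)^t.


Monthly retention factor = 1 - 4/100 = 0.96
Over 10 months: factor^10 = 0.66483
SOC_final = 83.32 * 0.66483 = 55.39%

55.39%


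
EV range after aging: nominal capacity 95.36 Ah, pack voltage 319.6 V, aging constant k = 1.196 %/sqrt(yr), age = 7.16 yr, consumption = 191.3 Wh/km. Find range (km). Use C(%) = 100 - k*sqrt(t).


Step 1: capacity retention = 100 - 1.196 * sqrt(7.16) = 100 - 1.196 * 2.6758 = 96.8%
Step 2: C_now = 95.36 * 96.8/100 = 92.308 Ah
Step 3: E_pack = V * C_now = 319.6 * 92.308 = 29502 Wh
Step 4: range = E_pack / consumption = 29502 / 191.3 = 154.2 km

154.2 km


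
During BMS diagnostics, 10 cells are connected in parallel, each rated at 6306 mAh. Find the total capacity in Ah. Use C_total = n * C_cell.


Convert: C_cell = 6306 mAh = 6.306 Ah
C_total = 10 * 6.306 = 63.06 Ah

63.06 Ah


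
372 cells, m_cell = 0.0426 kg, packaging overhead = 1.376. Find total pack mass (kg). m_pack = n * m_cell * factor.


m_pack = n * m_cell * overhead = 372 * 0.0426 * 1.376 = 21.81 kg

21.81 kg


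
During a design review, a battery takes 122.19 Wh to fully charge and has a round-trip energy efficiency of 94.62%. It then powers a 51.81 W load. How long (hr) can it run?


Step 1: E_discharge = eta/100 * E_charge = 94.62/100 * 122.19 = 115.62 Wh
Step 2: t = E_discharge / P = 115.62 / 51.81 = 2.232 hr

2.232 hr


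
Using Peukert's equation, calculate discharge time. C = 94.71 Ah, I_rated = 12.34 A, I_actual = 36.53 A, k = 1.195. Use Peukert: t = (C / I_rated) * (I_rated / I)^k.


t_rated = C / I_rated = 94.71 / 12.34 = 7.675 hr
(I_rated/I)^k = (0.3378)^1.195 = 0.27337
t = t_rated * (I_rated/I)^k = 7.675 * 0.27337 = 2.098 hr

2.098 hr


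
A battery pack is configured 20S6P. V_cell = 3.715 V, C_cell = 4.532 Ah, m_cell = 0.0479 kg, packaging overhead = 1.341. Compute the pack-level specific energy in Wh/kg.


Step 1: V_pack = 20 * 3.715 = 74.3 V
Step 2: C_pack = 6 * 4.532 = 27.192 Ah
Step 3: E_pack = V_pack * C_pack = 74.3 * 27.192 = 2020.4 Wh
Step 4: m_pack = 20 * 6 * 0.0479 * 1.341 = 7.7081 kg
Step 5: ED = E_pack / m_pack = 2020.4 / 7.7081 = 262.1 Wh/kg

262.1 Wh/kg


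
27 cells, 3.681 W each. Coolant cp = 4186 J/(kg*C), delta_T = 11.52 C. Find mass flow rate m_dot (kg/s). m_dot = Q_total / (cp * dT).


Step 1: Total heat Q = 27 * 3.681 W = 99.387 W
Step 2: denom = cp * dT = 4186 * 11.52 = 48223
Step 3: m_dot = 99.387 / 48223 = 0.002061 kg/s

0.002061 kg/s


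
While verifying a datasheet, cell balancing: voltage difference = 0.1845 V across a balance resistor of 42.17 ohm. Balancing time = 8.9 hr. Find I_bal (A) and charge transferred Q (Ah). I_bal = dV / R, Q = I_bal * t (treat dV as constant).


First, Ohm's law: I_bal = 0.1845 V / 42.17 ohm = 0.0043751 A
Then Q = I * t = 0.0043751 A * 8.9 hr = 0.03894 Ah

I=0.0043751 A, Q=0.03894 Ah


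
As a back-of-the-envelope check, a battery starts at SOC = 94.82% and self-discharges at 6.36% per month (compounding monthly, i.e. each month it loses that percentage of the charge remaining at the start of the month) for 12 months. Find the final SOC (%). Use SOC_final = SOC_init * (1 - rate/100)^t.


Monthly retention factor = 1 - 6.36/100 = 0.9364
Over 12 months: factor^12 = 0.4545
SOC_final = 94.82 * 0.4545 = 43.10%

43.10%


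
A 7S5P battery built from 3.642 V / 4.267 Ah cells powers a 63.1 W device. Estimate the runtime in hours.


Step 1: E_pack = Ns * V_cell * Np * C_cell = 7 * 3.642 * 5 * 4.267 = 543.91 Wh
Step 2: t = E_pack / P = 543.91 / 63.1 = 8.620 hr

8.620 hr


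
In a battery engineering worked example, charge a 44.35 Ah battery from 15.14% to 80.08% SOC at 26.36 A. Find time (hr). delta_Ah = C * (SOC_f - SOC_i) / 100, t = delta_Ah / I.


delta_Ah = 44.35 * (80.08 - 15.14) / 100 = 28.801 Ah
t = delta_Ah / I = 28.801 / 26.36 = 1.093 hr

1.093 hr


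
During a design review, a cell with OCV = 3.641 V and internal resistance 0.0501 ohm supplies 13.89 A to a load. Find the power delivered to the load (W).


Step 1: V_terminal = OCV - I*R = 3.641 - 13.89 * 0.0501 = 2.9451 V
Step 2: P_out = V_terminal * I = 2.9451 * 13.89 = 40.91 W

40.91 W


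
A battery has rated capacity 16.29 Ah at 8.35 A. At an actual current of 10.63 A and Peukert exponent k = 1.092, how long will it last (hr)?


Step 1: t_rated = C / I_rated = 16.29 / 8.35 = 1.9509 hr
Step 2: ratio = 8.35 / 10.63 = 0.78551
Step 3: ratio^k = 0.78551^1.092 = 0.76826
Step 4: t = t_rated * ratio^k = 1.9509 * 0.76826 = 1.499 hr

1.499 hr


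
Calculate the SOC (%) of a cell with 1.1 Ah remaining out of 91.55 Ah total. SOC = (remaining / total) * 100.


SOC% = 1.1 / 91.55 * 100 = 1.202%

1.202%


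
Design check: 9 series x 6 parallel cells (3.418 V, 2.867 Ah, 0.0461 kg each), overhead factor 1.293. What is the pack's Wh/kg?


Step 1: V_pack = 9 * 3.418 = 30.762 V
Step 2: C_pack = 6 * 2.867 = 17.202 Ah
Step 3: E_pack = V_pack * C_pack = 30.762 * 17.202 = 529.17 Wh
Step 4: m_pack = 9 * 6 * 0.0461 * 1.293 = 3.2188 kg
Step 5: ED = E_pack / m_pack = 529.17 / 3.2188 = 164.4 Wh/kg

164.4 Wh/kg


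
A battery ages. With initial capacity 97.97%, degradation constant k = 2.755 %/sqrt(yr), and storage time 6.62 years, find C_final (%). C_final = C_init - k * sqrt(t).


sqrt(t) = sqrt(6.62) = 2.5729
C_final = 97.97 - 2.755 * 2.5729 = 90.88%

90.88%


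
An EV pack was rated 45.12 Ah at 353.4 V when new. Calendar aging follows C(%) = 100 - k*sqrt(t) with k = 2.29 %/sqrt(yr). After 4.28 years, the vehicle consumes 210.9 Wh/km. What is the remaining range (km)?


Step 1: capacity retention = 100 - 2.29 * sqrt(4.28) = 100 - 2.29 * 2.0688 = 95.262%
Step 2: C_now = 45.12 * 95.262/100 = 42.982 Ah
Step 3: E_pack = V * C_now = 353.4 * 42.982 = 15190 Wh
Step 4: range = E_pack / consumption = 15190 / 210.9 = 72.02 km

72.02 km


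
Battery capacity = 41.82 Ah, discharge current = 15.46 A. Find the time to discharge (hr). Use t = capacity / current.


Runtime = 41.82 Ah / 15.46 A = 2.705 hr

2.705 hr


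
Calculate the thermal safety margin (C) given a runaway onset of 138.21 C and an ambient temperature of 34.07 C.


margin = T_onset - T_ambient = 138.21 - 34.07 = 104.14 C

104.14 C


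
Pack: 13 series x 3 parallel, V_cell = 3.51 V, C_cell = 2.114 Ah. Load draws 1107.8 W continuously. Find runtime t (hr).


Step 1: E_pack = Ns * V_cell * Np * C_cell = 13 * 3.51 * 3 * 2.114 = 289.39 Wh
Step 2: t = E_pack / P = 289.39 / 1107.8 = 0.2612 hr

0.2612 hr


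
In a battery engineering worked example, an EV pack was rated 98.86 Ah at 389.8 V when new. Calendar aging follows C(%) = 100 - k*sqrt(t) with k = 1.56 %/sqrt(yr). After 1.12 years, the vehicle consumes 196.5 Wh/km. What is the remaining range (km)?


Step 1: capacity retention = 100 - 1.56 * sqrt(1.12) = 100 - 1.56 * 1.0583 = 98.349%
Step 2: C_now = 98.86 * 98.349/100 = 97.228 Ah
Step 3: E_pack = V * C_now = 389.8 * 97.228 = 37899 Wh
Step 4: range = E_pack / consumption = 37899 / 196.5 = 192.9 km

192.9 km


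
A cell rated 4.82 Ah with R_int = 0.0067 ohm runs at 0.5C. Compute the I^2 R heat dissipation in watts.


Step 1: I = C_rate * capacity = 0.5 * 4.82 = 2.41 A
Step 2: Q = I^2 * R = 2.41^2 * 0.0067 = 5.8081 * 0.0067 = 0.03891 W

0.03891 W


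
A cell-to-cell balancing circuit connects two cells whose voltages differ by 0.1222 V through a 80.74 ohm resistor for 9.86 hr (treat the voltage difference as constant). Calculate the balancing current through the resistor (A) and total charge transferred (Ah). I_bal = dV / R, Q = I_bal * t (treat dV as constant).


I_bal = dV / R = 0.1222 / 80.74 = 0.0015135 A
Q = I_bal * t = 0.0015135 * 9.86 = 0.01492 Ah

I=0.0015135 A, Q=0.01492 Ah


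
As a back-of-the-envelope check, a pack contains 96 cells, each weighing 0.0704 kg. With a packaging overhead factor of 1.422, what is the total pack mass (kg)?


m_pack = n * m_cell * overhead = 96 * 0.0704 * 1.422 = 9.610 kg

9.610 kg


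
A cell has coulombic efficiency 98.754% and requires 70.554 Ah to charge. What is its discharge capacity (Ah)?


Q_dis = eta/100 * Q_chg = 98.754/100 * 70.554 = 69.67 Ah

69.67 Ah


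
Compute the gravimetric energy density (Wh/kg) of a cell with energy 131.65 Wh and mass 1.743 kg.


ED = E / m = 131.65 / 1.743 = 75.53 Wh/kg

75.53 Wh/kg


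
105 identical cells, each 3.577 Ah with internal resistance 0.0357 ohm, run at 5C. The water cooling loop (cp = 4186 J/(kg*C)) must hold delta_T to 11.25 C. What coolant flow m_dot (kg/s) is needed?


Step 1: I = 5 * 3.577 = 17.885 A
Step 2: Q_cell = I^2 * R = 17.885^2 * 0.0357 = 11.419 W
Step 3: Q_total = 105 * 11.419 = 1199 W
Step 4: m_dot = Q_total / (cp * dT) = 1199 / (4186 * 11.25) = 0.02546 kg/s

0.02546 kg/s


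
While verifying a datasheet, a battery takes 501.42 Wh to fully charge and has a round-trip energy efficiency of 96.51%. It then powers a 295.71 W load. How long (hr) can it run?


Step 1: E_discharge = eta/100 * E_charge = 96.51/100 * 501.42 = 483.92 Wh
Step 2: t = E_discharge / P = 483.92 / 295.71 = 1.636 hr

1.636 hr


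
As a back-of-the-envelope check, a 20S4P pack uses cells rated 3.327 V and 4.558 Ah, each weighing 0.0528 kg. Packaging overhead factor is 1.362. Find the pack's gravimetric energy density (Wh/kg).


Step 1: V_pack = 20 * 3.327 = 66.54 V
Step 2: C_pack = 4 * 4.558 = 18.232 Ah
Step 3: E_pack = V_pack * C_pack = 66.54 * 18.232 = 1213.2 Wh
Step 4: m_pack = 20 * 4 * 0.0528 * 1.362 = 5.7531 kg
Step 5: ED = E_pack / m_pack = 1213.2 / 5.7531 = 210.9 Wh/kg

210.9 Wh/kg


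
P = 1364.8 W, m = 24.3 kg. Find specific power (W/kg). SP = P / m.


SP = P / m = 1364.8 / 24.3 = 56.16 W/kg

56.16 W/kg


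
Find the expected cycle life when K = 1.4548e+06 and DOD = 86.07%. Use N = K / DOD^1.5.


Step 1: DOD^1.5 = 86.07^1.5 = 798.51
Step 2: N = 1.4548e+06 / 798.51 = 1822 cycles

1822 cycles


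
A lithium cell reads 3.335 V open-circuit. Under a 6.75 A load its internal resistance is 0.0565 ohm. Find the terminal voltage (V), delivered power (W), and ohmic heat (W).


Step 1: V_terminal = OCV - I*R = 3.335 - 6.75 * 0.0565 = 2.9536 V
Step 2: P_out = V_terminal * I = 2.9536 * 6.75 = 19.94 W
Step 3: Q = I^2 * R = 6.75^2 * 0.0565 = 2.574 W

V=2.9536 V, P=19.94 W, Q=2.574 W


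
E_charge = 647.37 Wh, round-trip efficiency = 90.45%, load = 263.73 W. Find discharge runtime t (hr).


Step 1: E_discharge = eta/100 * E_charge = 90.45/100 * 647.37 = 585.55 Wh
Step 2: t = E_discharge / P = 585.55 / 263.73 = 2.220 hr

2.220 hr


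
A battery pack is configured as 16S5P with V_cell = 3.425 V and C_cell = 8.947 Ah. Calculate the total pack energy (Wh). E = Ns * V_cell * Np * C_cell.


E = Ns * Vcell * Np * Ccell = 16 * 3.425 * 5 * 8.947 = 2451 Wh

2451 Wh


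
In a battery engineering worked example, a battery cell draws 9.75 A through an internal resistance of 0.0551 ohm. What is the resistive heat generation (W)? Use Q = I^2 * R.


Q = I^2 * R = 9.75^2 * 0.0551 = 5.238 W

5.238 W


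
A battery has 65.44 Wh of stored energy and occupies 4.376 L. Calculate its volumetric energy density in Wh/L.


ED = E / V = 65.44 / 4.376 = 14.95 Wh/L

14.95 Wh/L


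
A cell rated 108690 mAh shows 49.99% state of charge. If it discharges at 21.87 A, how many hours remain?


Convert: C_total = 108690 mAh = 108.69 Ah
Step 1: remaining = SOC/100 * C_total = 49.99/100 * 108.69 = 54.334 Ah
Step 2: t = remaining / I = 54.334 / 21.87 = 2.484 hr

2.484 hr


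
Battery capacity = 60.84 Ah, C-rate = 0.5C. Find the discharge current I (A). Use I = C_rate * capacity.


At 0.5C: I = 0.5 * 60.84 Ah = 30.42 A

30.42 A


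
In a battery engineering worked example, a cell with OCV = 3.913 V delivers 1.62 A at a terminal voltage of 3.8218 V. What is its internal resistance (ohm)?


R = (OCV - V) / I = (3.913 - 3.8218) / 1.62 = 0.05630 ohm

0.05630 ohm


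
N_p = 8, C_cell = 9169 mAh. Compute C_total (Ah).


Convert: C_cell = 9169 mAh = 9.169 Ah
C_total = 8 * 9.169 = 73.352 Ah

73.352 Ah


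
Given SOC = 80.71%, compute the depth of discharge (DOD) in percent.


Complement of SOC: DOD = 100% - 80.71% = 19.29%

19.29%


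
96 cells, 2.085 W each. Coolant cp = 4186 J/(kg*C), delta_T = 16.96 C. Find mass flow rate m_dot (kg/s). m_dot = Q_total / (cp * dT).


Q_total = 96 * 2.085 = 200.16 W
m_dot = Q_total / (cp * dT) = 200.16 / (4186 * 16.96) = 0.002819 kg/s

0.002819 kg/s


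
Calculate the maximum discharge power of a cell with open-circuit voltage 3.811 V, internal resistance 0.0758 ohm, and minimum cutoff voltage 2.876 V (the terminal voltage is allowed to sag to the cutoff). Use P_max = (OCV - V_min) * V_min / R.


dV = OCV - V_min = 0.935 V (so I_max = dV / R)
P_max = dV * V_min / R = 0.935 * 2.876 / 0.0758 = 35.48 W

35.48 W


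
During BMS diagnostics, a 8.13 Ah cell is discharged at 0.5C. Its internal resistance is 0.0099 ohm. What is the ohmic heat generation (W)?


Step 1: I = C_rate * capacity = 0.5 * 8.13 = 4.065 A
Step 2: Q = I^2 * R = 4.065^2 * 0.0099 = 16.524 * 0.0099 = 0.1636 W

0.1636 W


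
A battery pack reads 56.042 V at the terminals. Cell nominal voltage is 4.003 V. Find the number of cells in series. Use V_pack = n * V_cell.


Rearranging: n = V_pack / V_cell = 56.042 / 4.003 = 14 cells

14


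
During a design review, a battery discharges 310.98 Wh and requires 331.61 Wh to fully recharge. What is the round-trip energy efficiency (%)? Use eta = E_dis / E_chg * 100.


eta_e = E_dis / E_chg * 100 = 310.98 / 331.61 * 100 = 93.78%

93.78%


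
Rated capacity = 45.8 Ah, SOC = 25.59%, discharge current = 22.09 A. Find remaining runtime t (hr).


Step 1: remaining = SOC/100 * C_total = 25.59/100 * 45.8 = 11.72 Ah
Step 2: t = remaining / I = 11.72 / 22.09 = 0.5306 hr

0.5306 hr


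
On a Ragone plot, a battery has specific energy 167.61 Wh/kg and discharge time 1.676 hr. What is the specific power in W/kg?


Specific power = 167.61 Wh/kg / 1.676 hr = 100.0 W/kg

100.0 W/kg


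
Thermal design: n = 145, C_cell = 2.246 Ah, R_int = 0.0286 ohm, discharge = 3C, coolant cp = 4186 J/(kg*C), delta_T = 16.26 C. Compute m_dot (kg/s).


Step 1: I = 3 * 2.246 = 6.738 A
Step 2: Q_cell = I^2 * R = 6.738^2 * 0.0286 = 1.2985 W
Step 3: Q_total = 145 * 1.2985 = 188.28 W
Step 4: m_dot = Q_total / (cp * dT) = 188.28 / (4186 * 16.26) = 0.002766 kg/s

0.002766 kg/s


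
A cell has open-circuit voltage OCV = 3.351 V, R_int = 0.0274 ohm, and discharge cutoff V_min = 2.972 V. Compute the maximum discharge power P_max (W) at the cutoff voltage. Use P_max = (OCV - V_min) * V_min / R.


dV = OCV - V_min = 0.379 V (so I_max = dV / R)
P_max = dV * V_min / R = 0.379 * 2.972 / 0.0274 = 41.11 W

41.11 W


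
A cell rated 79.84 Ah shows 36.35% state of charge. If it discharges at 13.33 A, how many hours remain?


Step 1: remaining = SOC/100 * C_total = 36.35/100 * 79.84 = 29.022 Ah
Step 2: t = remaining / I = 29.022 / 13.33 = 2.177 hr

2.177 hr


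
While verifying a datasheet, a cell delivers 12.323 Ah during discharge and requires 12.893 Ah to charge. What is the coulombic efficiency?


Coulombic efficiency = 12.323/12.893 * 100% = 95.58%

95.58%


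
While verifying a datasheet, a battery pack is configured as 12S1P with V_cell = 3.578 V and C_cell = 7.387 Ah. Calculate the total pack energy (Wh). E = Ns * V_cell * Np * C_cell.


E = Ns * Vcell * Np * Ccell = 12 * 3.578 * 1 * 7.387 = 317.2 Wh

317.2 Wh


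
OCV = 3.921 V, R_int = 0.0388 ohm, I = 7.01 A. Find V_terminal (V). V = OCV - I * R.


IR drop = 7.01 * 0.0388 = 0.27199 V
V = 3.921 - 0.27199 = 3.649 V

3.649 V


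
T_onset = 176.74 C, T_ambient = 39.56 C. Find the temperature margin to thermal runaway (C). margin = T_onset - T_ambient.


margin = T_onset - T_ambient = 176.74 - 39.56 = 137.18 C

137.18 C


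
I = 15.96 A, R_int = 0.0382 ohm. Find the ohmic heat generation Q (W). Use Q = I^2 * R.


I^2 = 254.72
Q = 254.72 * 0.0382 = 9.730 W

9.730 W


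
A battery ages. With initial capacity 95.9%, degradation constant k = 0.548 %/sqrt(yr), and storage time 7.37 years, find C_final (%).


sqrt(t) = sqrt(7.37) = 2.7148
C_final = 95.9 - 0.548 * 2.7148 = 94.41%

94.41%


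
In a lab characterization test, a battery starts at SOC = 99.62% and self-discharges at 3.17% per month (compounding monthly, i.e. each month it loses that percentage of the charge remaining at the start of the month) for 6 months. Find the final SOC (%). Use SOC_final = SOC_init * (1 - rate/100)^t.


decay = (1 - 3.17/100)^6 = 0.82425
SOC_final = 99.62 * 0.82425 = 82.11%

82.11%


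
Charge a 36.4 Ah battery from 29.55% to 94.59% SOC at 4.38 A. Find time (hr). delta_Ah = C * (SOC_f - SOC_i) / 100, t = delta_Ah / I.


Step 1: dSOC = 94.59% - 29.55% = 65.04%
Step 2: delta_Ah = 36.4 * 65.04 / 100 = 23.675 Ah
Step 3: t = 23.675 / 4.38 = 5.405 hr

5.405 hr


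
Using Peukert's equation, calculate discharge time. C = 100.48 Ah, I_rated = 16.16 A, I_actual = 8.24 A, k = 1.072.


t_rated = C / I_rated = 100.48 / 16.16 = 6.2178 hr
(I_rated/I)^k = (1.9612)^1.072 = 2.0587
t = t_rated * (I_rated/I)^k = 6.2178 * 2.0587 = 12.80 hr

12.80 hr


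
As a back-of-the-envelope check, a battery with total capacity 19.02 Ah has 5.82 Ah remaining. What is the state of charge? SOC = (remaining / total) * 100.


SOC = (remaining / total) * 100 = (5.82 / 19.02) * 100 = 30.60%

30.60%


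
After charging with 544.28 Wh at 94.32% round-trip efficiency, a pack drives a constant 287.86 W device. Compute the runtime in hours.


Step 1: E_discharge = eta/100 * E_charge = 94.32/100 * 544.28 = 513.36 Wh
Step 2: t = E_discharge / P = 513.36 / 287.86 = 1.783 hr

1.783 hr


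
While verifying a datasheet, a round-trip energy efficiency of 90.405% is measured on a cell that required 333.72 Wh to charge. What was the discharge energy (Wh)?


E_dis = eta/100 * E_chg = 90.405/100 * 333.72 = 301.7 Wh

301.7 Wh


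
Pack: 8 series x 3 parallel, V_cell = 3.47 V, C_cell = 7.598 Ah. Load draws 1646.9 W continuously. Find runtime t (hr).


Step 1: E_pack = Ns * V_cell * Np * C_cell = 8 * 3.47 * 3 * 7.598 = 632.76 Wh
Step 2: t = E_pack / P = 632.76 / 1646.9 = 0.3842 hr

0.3842 hr


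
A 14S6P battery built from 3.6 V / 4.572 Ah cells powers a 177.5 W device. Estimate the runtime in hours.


Step 1: E_pack = Ns * V_cell * Np * C_cell = 14 * 3.6 * 6 * 4.572 = 1382.6 Wh
Step 2: t = E_pack / P = 1382.6 / 177.5 = 7.789 hr

7.789 hr


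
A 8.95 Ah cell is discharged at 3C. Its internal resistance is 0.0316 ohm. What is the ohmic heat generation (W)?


Step 1: I = C_rate * capacity = 3 * 8.95 = 26.85 A
Step 2: Q = I^2 * R = 26.85^2 * 0.0316 = 720.92 * 0.0316 = 22.78 W

22.78 W


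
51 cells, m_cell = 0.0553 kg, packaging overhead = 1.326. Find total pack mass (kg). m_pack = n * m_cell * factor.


Cell mass sum = 51 * 0.0553 = 2.8203 kg
With overhead 1.326: m_pack = 2.8203 * 1.326 = 3.740 kg

3.740 kg


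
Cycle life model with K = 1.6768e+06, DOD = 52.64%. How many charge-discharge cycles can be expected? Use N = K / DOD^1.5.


Step 1: DOD^1.5 = 52.64^1.5 = 381.92
Step 2: N = 1.6768e+06 / 381.92 = 4390 cycles

4390 cycles


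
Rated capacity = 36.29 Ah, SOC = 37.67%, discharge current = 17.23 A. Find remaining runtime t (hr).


Step 1: remaining = SOC/100 * C_total = 37.67/100 * 36.29 = 13.67 Ah
Step 2: t = remaining / I = 13.67 / 17.23 = 0.7934 hr

0.7934 hr


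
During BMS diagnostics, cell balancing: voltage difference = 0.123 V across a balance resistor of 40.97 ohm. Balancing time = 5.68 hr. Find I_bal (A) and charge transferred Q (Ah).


First, Ohm's law: I_bal = 0.123 V / 40.97 ohm = 0.0030022 A
Then Q = I * t = 0.0030022 A * 5.68 hr = 0.01705 Ah

I=0.0030022 A, Q=0.01705 Ah


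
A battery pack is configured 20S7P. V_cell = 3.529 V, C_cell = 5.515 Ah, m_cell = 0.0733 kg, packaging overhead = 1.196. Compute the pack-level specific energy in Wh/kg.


Step 1: V_pack = 20 * 3.529 = 70.58 V
Step 2: C_pack = 7 * 5.515 = 38.605 Ah
Step 3: E_pack = V_pack * C_pack = 70.58 * 38.605 = 2724.7 Wh
Step 4: m_pack = 20 * 7 * 0.0733 * 1.196 = 12.273 kg
Step 5: ED = E_pack / m_pack = 2724.7 / 12.273 = 222.0 Wh/kg

222.0 Wh/kg


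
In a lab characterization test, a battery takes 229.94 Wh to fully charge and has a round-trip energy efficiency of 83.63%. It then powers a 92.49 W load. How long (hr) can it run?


Step 1: E_discharge = eta/100 * E_charge = 83.63/100 * 229.94 = 192.3 Wh
Step 2: t = E_discharge / P = 192.3 / 92.49 = 2.079 hr

2.079 hr


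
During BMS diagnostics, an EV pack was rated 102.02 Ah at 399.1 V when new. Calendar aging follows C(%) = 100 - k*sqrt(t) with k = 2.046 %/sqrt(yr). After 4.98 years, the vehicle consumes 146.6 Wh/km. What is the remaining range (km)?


Step 1: capacity retention = 100 - 2.046 * sqrt(4.98) = 100 - 2.046 * 2.2316 = 95.434%
Step 2: C_now = 102.02 * 95.434/100 = 97.362 Ah
Step 3: E_pack = V * C_now = 399.1 * 97.362 = 38857 Wh
Step 4: range = E_pack / consumption = 38857 / 146.6 = 265.1 km

265.1 km


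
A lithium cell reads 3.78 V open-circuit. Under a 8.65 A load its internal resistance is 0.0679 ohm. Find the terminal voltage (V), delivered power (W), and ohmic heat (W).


Step 1: V_terminal = OCV - I*R = 3.78 - 8.65 * 0.0679 = 3.1927 V
Step 2: P_out = V_terminal * I = 3.1927 * 8.65 = 27.62 W
Step 3: Q = I^2 * R = 8.65^2 * 0.0679 = 5.080 W

V=3.1927 V, P=27.62 W, Q=5.080 W


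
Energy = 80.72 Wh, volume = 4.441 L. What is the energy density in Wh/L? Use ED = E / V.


ED = E / V = 80.72 / 4.441 = 18.18 Wh/L

18.18 Wh/L


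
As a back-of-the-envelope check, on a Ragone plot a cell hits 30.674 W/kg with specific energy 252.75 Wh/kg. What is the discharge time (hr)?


t = E / P = 252.75 / 30.674 = 8.240 hr

8.240 hr


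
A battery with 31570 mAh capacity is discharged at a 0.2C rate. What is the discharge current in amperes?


Convert: capacity = 31570 mAh = 31.57 Ah
I = C_rate * capacity = 0.2 * 31.57 = 6.314 A

6.314 A


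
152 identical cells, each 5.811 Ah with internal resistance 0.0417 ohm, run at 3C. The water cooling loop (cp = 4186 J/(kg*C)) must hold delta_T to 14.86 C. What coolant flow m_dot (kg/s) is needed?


Step 1: I = 3 * 5.811 = 17.433 A
Step 2: Q_cell = I^2 * R = 17.433^2 * 0.0417 = 12.673 W
Step 3: Q_total = 152 * 12.673 = 1926.3 W
Step 4: m_dot = Q_total / (cp * dT) = 1926.3 / (4186 * 14.86) = 0.03097 kg/s

0.03097 kg/s


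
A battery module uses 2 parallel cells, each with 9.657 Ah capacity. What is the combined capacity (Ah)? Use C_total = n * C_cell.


Parallel capacities add: 2 * 9.657 Ah = 19.314 Ah

19.314 Ah


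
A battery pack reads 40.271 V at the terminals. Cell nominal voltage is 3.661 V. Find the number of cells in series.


n = V_pack / V_cell = 40.271 / 3.661 = 11

11


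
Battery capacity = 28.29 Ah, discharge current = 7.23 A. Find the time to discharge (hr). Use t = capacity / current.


t = capacity / current = 28.29 / 7.23 = 3.913 hr

3.913 hr


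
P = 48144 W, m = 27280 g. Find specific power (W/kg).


Convert: m = 27280 g = 27.28 kg
SP = P / m = 48144 / 27.28 = 1765 W/kg

1765 W/kg


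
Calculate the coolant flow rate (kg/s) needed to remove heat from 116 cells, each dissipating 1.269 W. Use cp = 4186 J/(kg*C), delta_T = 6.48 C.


Step 1: Total heat Q = 116 * 1.269 W = 147.2 W
Step 2: denom = cp * dT = 4186 * 6.48 = 27125
Step 3: m_dot = 147.2 / 27125 = 0.005427 kg/s

0.005427 kg/s


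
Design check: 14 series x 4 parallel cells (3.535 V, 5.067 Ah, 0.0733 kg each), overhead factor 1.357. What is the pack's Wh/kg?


Step 1: V_pack = 14 * 3.535 = 49.49 V
Step 2: C_pack = 4 * 5.067 = 20.268 Ah
Step 3: E_pack = V_pack * C_pack = 49.49 * 20.268 = 1003.1 Wh
Step 4: m_pack = 14 * 4 * 0.0733 * 1.357 = 5.5702 kg
Step 5: ED = E_pack / m_pack = 1003.1 / 5.5702 = 180.1 Wh/kg

180.1 Wh/kg


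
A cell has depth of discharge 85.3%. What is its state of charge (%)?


SOC = 100 - DOD = 100 - 85.3 = 14.7%

14.7%


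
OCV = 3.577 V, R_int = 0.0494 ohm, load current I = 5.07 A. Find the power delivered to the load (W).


Step 1: V_terminal = OCV - I*R = 3.577 - 5.07 * 0.0494 = 3.3265 V
Step 2: P_out = V_terminal * I = 3.3265 * 5.07 = 16.87 W

16.87 W


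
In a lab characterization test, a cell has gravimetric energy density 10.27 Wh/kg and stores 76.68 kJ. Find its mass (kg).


Convert: E = 76.68 kJ = 21.3 Wh
m = E / ED = 21.3 / 10.27 = 2.074 kg

2.074 kg


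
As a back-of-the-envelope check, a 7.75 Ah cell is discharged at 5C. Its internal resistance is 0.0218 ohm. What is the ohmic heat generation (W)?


Step 1: I = C_rate * capacity = 5 * 7.75 = 38.75 A
Step 2: Q = I^2 * R = 38.75^2 * 0.0218 = 1501.6 * 0.0218 = 32.73 W

32.73 W


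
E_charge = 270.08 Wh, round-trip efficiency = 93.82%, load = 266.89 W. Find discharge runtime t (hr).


Step 1: E_discharge = eta/100 * E_charge = 93.82/100 * 270.08 = 253.39 Wh
Step 2: t = E_discharge / P = 253.39 / 266.89 = 0.9494 hr

0.9494 hr


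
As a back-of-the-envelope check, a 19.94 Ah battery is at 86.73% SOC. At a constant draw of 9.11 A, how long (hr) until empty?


Step 1: remaining = SOC/100 * C_total = 86.73/100 * 19.94 = 17.294 Ah
Step 2: t = remaining / I = 17.294 / 9.11 = 1.898 hr

1.898 hr


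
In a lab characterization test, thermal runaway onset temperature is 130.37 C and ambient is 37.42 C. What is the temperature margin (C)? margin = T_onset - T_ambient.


margin = T_onset - T_ambient = 130.37 - 37.42 = 92.95 C

92.95 C


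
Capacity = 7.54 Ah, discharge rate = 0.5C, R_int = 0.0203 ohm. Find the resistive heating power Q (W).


Step 1: I = C_rate * capacity = 0.5 * 7.54 = 3.77 A
Step 2: Q = I^2 * R = 3.77^2 * 0.0203 = 14.213 * 0.0203 = 0.2885 W

0.2885 W


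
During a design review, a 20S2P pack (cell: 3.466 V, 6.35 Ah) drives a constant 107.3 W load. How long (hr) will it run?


Step 1: E_pack = Ns * V_cell * Np * C_cell = 20 * 3.466 * 2 * 6.35 = 880.36 Wh
Step 2: t = E_pack / P = 880.36 / 107.3 = 8.205 hr

8.205 hr


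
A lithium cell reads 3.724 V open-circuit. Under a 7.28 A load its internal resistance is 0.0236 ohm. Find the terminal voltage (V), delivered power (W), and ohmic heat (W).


Step 1: V_terminal = OCV - I*R = 3.724 - 7.28 * 0.0236 = 3.5522 V
Step 2: P_out = V_terminal * I = 3.5522 * 7.28 = 25.86 W
Step 3: Q = I^2 * R = 7.28^2 * 0.0236 = 1.251 W

V=3.5522 V, P=25.86 W, Q=1.251 W


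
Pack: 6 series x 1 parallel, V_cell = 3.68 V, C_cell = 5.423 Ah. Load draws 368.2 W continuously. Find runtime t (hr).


Step 1: E_pack = Ns * V_cell * Np * C_cell = 6 * 3.68 * 1 * 5.423 = 119.74 Wh
Step 2: t = E_pack / P = 119.74 / 368.2 = 0.3252 hr

0.3252 hr


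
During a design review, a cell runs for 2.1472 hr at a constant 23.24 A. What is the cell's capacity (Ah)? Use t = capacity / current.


C = I * t = 23.24 * 2.1472 = 49.90 Ah

49.90 Ah


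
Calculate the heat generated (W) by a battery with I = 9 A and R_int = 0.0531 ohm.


Q = I^2 * R = 9^2 * 0.0531 = 4.301 W

4.301 W


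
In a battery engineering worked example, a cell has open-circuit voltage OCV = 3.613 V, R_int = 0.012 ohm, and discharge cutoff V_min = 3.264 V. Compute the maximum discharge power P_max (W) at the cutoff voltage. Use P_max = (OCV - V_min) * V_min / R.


P_max = (OCV - V_min) * V_min / R = (3.613 - 3.264) * 3.264 / 0.012 = 0.349 * 3.264 / 0.012 = 94.93 W

94.93 W


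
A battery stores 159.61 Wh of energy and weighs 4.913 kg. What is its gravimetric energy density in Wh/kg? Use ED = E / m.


ED = E / m = 159.61 / 4.913 = 32.49 Wh/kg

32.49 Wh/kg


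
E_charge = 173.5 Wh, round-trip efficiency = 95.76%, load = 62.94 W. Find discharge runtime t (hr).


Step 1: E_discharge = eta/100 * E_charge = 95.76/100 * 173.5 = 166.14 Wh
Step 2: t = E_discharge / P = 166.14 / 62.94 = 2.640 hr

2.640 hr


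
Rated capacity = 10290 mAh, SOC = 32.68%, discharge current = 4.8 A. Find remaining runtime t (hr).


Convert: C_total = 10290 mAh = 10.29 Ah
Step 1: remaining = SOC/100 * C_total = 32.68/100 * 10.29 = 3.3628 Ah
Step 2: t = remaining / I = 3.3628 / 4.8 = 0.7006 hr

0.7006 hr


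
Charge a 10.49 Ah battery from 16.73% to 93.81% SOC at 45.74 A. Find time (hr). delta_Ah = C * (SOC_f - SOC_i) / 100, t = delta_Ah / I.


Step 1: dSOC = 93.81% - 16.73% = 77.08%
Step 2: delta_Ah = 10.49 * 77.08 / 100 = 8.0857 Ah
Step 3: t = 8.0857 / 45.74 = 0.1768 hr

0.1768 hr


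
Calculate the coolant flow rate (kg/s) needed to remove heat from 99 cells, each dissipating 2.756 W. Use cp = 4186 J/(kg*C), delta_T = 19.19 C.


Step 1: Total heat Q = 99 * 2.756 W = 272.84 W
Step 2: denom = cp * dT = 4186 * 19.19 = 80329
Step 3: m_dot = 272.84 / 80329 = 0.003397 kg/s

0.003397 kg/s


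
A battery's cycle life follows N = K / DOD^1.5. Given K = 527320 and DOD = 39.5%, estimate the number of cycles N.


Step 1: DOD^1.5 = 39.5^1.5 = 248.25
Step 2: N = 527320 / 248.25 = 2124 cycles

2124 cycles


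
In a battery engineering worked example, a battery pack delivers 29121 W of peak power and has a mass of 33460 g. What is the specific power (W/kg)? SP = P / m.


Convert: m = 33460 g = 33.46 kg
SP = P / m = 29121 / 33.46 = 870.3 W/kg

870.3 W/kg


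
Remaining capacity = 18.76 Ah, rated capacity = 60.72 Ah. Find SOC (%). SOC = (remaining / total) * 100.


SOC% = 18.76 / 60.72 * 100 = 30.90%

30.90%


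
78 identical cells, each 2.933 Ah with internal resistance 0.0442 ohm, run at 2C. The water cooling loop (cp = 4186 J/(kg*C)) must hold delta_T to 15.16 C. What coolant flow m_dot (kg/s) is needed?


Step 1: I = 2 * 2.933 = 5.866 A
Step 2: Q_cell = I^2 * R = 5.866^2 * 0.0442 = 1.5209 W
Step 3: Q_total = 78 * 1.5209 = 118.63 W
Step 4: m_dot = Q_total / (cp * dT) = 118.63 / (4186 * 15.16) = 0.001869 kg/s

0.001869 kg/s


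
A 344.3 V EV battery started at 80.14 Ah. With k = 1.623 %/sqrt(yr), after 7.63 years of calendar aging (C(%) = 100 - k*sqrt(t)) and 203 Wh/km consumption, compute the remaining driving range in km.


Step 1: capacity retention = 100 - 1.623 * sqrt(7.63) = 100 - 1.623 * 2.7622 = 95.517%
Step 2: C_now = 80.14 * 95.517/100 = 76.547 Ah
Step 3: E_pack = V * C_now = 344.3 * 76.547 = 26355 Wh
Step 4: range = E_pack / consumption = 26355 / 203 = 129.8 km

129.8 km


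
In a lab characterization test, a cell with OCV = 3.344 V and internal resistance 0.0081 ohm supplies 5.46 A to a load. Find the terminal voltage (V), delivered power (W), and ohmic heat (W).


Step 1: V_terminal = OCV - I*R = 3.344 - 5.46 * 0.0081 = 3.2998 V
Step 2: P_out = V_terminal * I = 3.2998 * 5.46 = 18.02 W
Step 3: Q = I^2 * R = 5.46^2 * 0.0081 = 0.2415 W

V=3.2998 V, P=18.02 W, Q=0.2415 W


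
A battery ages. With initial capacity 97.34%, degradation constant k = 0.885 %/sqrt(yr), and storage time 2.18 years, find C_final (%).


Step 1: sqrt(2.18 yr) = 1.4765
Step 2: drop = 0.885 * 1.4765 = 1.3067
Step 3: C_final = 97.34 - 1.3067 = 96.03%

96.03%


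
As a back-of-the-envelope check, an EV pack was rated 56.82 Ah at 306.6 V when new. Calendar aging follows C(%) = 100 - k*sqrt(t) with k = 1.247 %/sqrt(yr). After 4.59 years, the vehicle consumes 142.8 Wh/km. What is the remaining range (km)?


Step 1: capacity retention = 100 - 1.247 * sqrt(4.59) = 100 - 1.247 * 2.1424 = 97.328%
Step 2: C_now = 56.82 * 97.328/100 = 55.302 Ah
Step 3: E_pack = V * C_now = 306.6 * 55.302 = 16956 Wh
Step 4: range = E_pack / consumption = 16956 / 142.8 = 118.7 km

118.7 km


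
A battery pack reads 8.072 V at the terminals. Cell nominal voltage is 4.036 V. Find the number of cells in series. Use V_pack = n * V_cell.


Rearranging: n = V_pack / V_cell = 8.072 / 4.036 = 2 cells

2


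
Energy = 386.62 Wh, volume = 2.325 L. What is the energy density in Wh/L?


Volumetric ED = 386.62 Wh / 2.325 L = 166.3 Wh/L

166.3 Wh/L


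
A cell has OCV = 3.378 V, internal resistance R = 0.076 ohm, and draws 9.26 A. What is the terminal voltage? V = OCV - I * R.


V = OCV - I*R = 3.378 - 9.26 * 0.076 = 2.674 V

2.674 V


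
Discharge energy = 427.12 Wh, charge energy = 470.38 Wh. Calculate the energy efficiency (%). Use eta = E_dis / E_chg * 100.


Round-trip efficiency = 427.12/470.38 * 100% = 90.80%

90.80%


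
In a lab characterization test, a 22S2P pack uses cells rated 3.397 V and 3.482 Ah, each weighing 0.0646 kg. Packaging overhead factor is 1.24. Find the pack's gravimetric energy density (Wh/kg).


Step 1: V_pack = 22 * 3.397 = 74.734 V
Step 2: C_pack = 2 * 3.482 = 6.964 Ah
Step 3: E_pack = V_pack * C_pack = 74.734 * 6.964 = 520.45 Wh
Step 4: m_pack = 22 * 2 * 0.0646 * 1.24 = 3.5246 kg
Step 5: ED = E_pack / m_pack = 520.45 / 3.5246 = 147.7 Wh/kg

147.7 Wh/kg


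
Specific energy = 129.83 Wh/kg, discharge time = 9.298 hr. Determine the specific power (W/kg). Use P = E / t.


P_specific = E / t = 129.83 / 9.298 = 13.96 W/kg

13.96 W/kg


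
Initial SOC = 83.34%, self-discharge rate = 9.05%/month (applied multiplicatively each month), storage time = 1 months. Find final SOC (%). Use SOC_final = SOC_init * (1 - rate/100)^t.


decay = (1 - 9.05/100)^1 = 0.9095
SOC_final = 83.34 * 0.9095 = 75.80%

75.80%


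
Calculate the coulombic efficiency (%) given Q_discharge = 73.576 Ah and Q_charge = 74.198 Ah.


eta_c = Q_dis / Q_chg * 100 = 73.576 / 74.198 * 100 = 99.16%

99.16%


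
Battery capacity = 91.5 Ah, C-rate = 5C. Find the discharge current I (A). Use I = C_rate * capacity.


I = C_rate * capacity = 5 * 91.5 = 457.5 A

457.5 A


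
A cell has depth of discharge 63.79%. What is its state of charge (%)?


SOC = 100 - DOD = 100 - 63.79 = 36.21%

36.21%


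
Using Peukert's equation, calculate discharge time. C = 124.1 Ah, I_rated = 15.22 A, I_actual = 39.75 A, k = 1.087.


t_rated = C / I_rated = 124.1 / 15.22 = 8.1537 hr
(I_rated/I)^k = (0.38289)^1.087 = 0.35221
t = t_rated * (I_rated/I)^k = 8.1537 * 0.35221 = 2.872 hr

2.872 hr
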